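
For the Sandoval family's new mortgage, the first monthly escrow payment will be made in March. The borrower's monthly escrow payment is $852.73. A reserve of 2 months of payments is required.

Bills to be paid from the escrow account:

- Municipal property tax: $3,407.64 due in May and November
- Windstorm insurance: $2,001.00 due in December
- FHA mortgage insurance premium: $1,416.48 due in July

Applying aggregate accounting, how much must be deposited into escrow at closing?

$3,410.92

Cushion = 2 × $852.73 = $1,705.46
Trial balance (start $0, +$852.73 each month, − disbursements):
  Mar: +$852.73 → $852.73
  Apr: +$852.73 → $1,705.46
  May: +$852.73 − $3,407.64 → -$849.45
  Jun: +$852.73 → $3.28
  Jul: +$852.73 − $1,416.48 → -$560.47
  Aug: +$852.73 → $292.26
  Sep: +$852.73 → $1,144.99
  Oct: +$852.73 → $1,997.72
  Nov: +$852.73 − $3,407.64 → -$557.19
  Dec: +$852.73 − $2,001.00 → -$1,705.46
  Jan: +$852.73 → -$852.73
  Feb: +$852.73 → $0.00
Lowest trial balance = -$1,705.46 (Dec)
Initial deposit = cushion − low point = $1,705.46 − (-$1,705.46) = $3,410.92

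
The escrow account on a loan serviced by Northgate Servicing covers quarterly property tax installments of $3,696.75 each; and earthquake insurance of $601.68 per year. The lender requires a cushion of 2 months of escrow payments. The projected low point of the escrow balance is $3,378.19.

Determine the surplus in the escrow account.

Property tax: $3,696.75 × 4 = $14,787.00/yr
Earthquake insurance: $601.68/yr
Yearly total = $14,787.00 + $601.68 = $15,388.68
Monthly escrow = $15,388.68 ÷ 12 = $1,282.39
Required cushion = 2 × $1,282.39 = $2,564.78
Excess over cushion: $3,378.19 − $2,564.78 = $813.41

$813.41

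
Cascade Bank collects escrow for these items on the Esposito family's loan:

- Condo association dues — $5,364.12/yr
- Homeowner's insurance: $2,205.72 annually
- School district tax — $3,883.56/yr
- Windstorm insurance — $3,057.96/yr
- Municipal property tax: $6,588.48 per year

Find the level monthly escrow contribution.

$1,758.32

Condo association dues: $5,364.12 per year
Homeowner's insurance: $2,205.72 per year
School district tax: $3,883.56 per year
Windstorm insurance: $3,057.96 per year
Municipal property tax: $6,588.48 per year
Yearly total = $21,099.84
Base monthly escrow = $21,099.84 / 12 = $1,758.32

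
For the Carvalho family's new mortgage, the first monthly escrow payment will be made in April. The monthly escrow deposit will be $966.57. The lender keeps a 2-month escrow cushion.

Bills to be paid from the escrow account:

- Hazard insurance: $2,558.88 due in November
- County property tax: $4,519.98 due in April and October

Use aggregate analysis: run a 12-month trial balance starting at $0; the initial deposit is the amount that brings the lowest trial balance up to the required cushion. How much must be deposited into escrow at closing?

$5,799.42

Cushion = 2 × $966.57 = $1,933.14
Trial balance (start $0, +$966.57 each month, − disbursements):
  Apr: +$966.57 − $4,519.98 → -$3,553.41
  May: +$966.57 → -$2,586.84
  Jun: +$966.57 → -$1,620.27
  Jul: +$966.57 → -$653.70
  Aug: +$966.57 → $312.87
  Sep: +$966.57 → $1,279.44
  Oct: +$966.57 − $4,519.98 → -$2,273.97
  Nov: +$966.57 − $2,558.88 → -$3,866.28
  Dec: +$966.57 → -$2,899.71
  Jan: +$966.57 → -$1,933.14
  Feb: +$966.57 → -$966.57
  Mar: +$966.57 → $0.00
Lowest trial balance = -$3,866.28 (Nov)
Initial deposit = cushion − low point = $1,933.14 − (-$3,866.28) = $5,799.42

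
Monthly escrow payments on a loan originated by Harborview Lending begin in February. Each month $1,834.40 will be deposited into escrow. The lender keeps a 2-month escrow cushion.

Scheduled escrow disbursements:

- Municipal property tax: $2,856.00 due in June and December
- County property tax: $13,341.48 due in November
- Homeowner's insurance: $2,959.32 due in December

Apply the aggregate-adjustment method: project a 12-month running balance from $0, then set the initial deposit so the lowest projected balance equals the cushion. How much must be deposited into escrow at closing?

$5,503.20

Cushion = 2 × $1,834.40 = $3,668.80
Trial balance (start $0, +$1,834.40 each month, − disbursements):
  Feb: +$1,834.40 → $1,834.40
  Mar: +$1,834.40 → $3,668.80
  Apr: +$1,834.40 → $5,503.20
  May: +$1,834.40 → $7,337.60
  Jun: +$1,834.40 − $2,856.00 → $6,316.00
  Jul: +$1,834.40 → $8,150.40
  Aug: +$1,834.40 → $9,984.80
  Sep: +$1,834.40 → $11,819.20
  Oct: +$1,834.40 → $13,653.60
  Nov: +$1,834.40 − $13,341.48 → $2,146.52
  Dec: +$1,834.40 − $5,815.32 → -$1,834.40
  Jan: +$1,834.40 → $0.00
Lowest trial balance = -$1,834.40 (Dec)
Initial deposit = cushion − low point = $3,668.80 − (-$1,834.40) = $5,503.20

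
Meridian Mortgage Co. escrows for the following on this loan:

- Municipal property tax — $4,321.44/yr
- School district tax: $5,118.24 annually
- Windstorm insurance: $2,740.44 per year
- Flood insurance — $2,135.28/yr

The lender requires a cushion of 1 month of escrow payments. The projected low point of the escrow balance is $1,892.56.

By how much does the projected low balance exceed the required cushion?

Municipal property tax: $4,321.44
School district tax: $5,118.24
Windstorm insurance: $2,740.44
Flood insurance: $2,135.28
Yearly total = $4,321.44 + $5,118.24 + $2,740.44 + $2,135.28 = $14,315.40
Base monthly escrow = $14,315.40 / 12 = $1,192.95
Cushion = 1 × $1,192.95 = $1,192.95
Surplus = $1,892.56 − $1,192.95 = $699.61

$699.61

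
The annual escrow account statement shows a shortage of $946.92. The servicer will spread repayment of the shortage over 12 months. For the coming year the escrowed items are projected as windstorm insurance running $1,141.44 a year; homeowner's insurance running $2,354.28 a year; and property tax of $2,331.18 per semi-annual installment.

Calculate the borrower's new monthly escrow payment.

$758.75

Windstorm insurance = $1,141.44
Homeowner's insurance = $2,354.28
Property tax = $2,331.18 × 2 = $4,662.36
Combined annual = $1,141.44 + $2,354.28 + $4,662.36 = $8,158.08
Per month = $8,158.08 ÷ 12 = $679.84
Monthly shortage recovery: $946.92 / 12 = $78.91
Adjusted monthly = $679.84 + $78.91 = $758.75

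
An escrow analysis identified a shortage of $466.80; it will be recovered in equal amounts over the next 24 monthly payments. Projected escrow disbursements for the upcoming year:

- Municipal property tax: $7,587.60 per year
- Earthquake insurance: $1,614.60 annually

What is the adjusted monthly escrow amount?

$786.30

Municipal property tax — $7,587.60
Earthquake insurance — $1,614.60
Total annual escrow = $7,587.60 + $1,614.60 = $9,202.20
Per month = $9,202.20 / 12 = $766.85
Monthly shortage recovery: $466.80 ÷ 24 = $19.45
New monthly escrow = $766.85 + $19.45 = $786.30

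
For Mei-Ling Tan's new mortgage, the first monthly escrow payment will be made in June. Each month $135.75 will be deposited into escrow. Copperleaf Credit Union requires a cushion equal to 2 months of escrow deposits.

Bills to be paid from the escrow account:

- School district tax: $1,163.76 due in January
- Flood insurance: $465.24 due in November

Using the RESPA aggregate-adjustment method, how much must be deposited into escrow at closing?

Cushion = 2 × $135.75 = $271.50
Trial balance (start $0, +$135.75 each month, − disbursements):
  Jun: +$135.75 → $135.75
  Jul: +$135.75 → $271.50
  Aug: +$135.75 → $407.25
  Sep: +$135.75 → $543.00
  Oct: +$135.75 → $678.75
  Nov: +$135.75 − $465.24 → $349.26
  Dec: +$135.75 → $485.01
  Jan: +$135.75 − $1,163.76 → -$543.00
  Feb: +$135.75 → -$407.25
  Mar: +$135.75 → -$271.50
  Apr: +$135.75 → -$135.75
  May: +$135.75 → $0.00
Lowest trial balance = -$543.00 (Jan)
Initial deposit = cushion − low point = $271.50 − (-$543.00) = $814.50

$814.50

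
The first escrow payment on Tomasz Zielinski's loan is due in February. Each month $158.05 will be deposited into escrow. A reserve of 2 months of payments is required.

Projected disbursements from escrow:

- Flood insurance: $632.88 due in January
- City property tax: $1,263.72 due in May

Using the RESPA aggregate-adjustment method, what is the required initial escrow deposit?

$947.62

Cushion = 2 × $158.05 = $316.10
Trial balance (start $0, +$158.05 each month, − disbursements):
  Feb: +$158.05 → $158.05
  Mar: +$158.05 → $316.10
  Apr: +$158.05 → $474.15
  May: +$158.05 − $1,263.72 → -$631.52
  Jun: +$158.05 → -$473.47
  Jul: +$158.05 → -$315.42
  Aug: +$158.05 → -$157.37
  Sep: +$158.05 → $0.68
  Oct: +$158.05 → $158.73
  Nov: +$158.05 → $316.78
  Dec: +$158.05 → $474.83
  Jan: +$158.05 − $632.88 → $0.00
Lowest trial balance = -$631.52 (May)
Initial deposit = cushion − low point = $316.10 − (-$631.52) = $947.62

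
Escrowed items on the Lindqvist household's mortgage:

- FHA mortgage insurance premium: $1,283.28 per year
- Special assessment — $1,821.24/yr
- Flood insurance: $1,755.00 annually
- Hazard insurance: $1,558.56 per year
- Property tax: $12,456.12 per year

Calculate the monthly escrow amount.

$1,572.85

FHA mortgage insurance premium — $1,283.28 per year
Special assessment — $1,821.24 per year
Flood insurance — $1,755.00 per year
Hazard insurance — $1,558.56 per year
Property tax — $12,456.12 per year
Total annual escrow = $18,874.20
Per month = $18,874.20 ÷ 12 = $1,572.85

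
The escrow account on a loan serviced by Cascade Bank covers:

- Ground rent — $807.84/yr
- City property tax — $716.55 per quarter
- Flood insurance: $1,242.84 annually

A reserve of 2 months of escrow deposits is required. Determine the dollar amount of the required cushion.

Ground rent = $807.84 per year
City property tax = $716.55 × 4 = $2,866.20 per year
Flood insurance = $1,242.84 per year
Combined annual = $807.84 + $2,866.20 + $1,242.84 = $4,916.88
Monthly escrow = $4,916.88 ÷ 12 = $409.74
Required cushion = 2 × $409.74 = $819.48

$819.48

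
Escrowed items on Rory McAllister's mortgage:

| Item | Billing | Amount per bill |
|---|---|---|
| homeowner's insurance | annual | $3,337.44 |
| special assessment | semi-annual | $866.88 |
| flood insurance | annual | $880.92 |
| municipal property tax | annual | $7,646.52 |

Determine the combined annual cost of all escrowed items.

$13,598.64

Homeowner's insurance — $3,337.44/yr
Special assessment — $866.88 × 2 = $1,733.76/yr
Flood insurance — $880.92/yr
Municipal property tax — $7,646.52/yr
Combined annual = $13,598.64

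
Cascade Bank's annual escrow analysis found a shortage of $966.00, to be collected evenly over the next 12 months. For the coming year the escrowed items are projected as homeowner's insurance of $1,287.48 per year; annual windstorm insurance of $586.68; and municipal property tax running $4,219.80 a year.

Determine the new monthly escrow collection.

Homeowner's insurance — $1,287.48 annually
Windstorm insurance — $586.68 annually
Municipal property tax — $4,219.80 annually
Total annual escrow = $1,287.48 + $586.68 + $4,219.80 = $6,093.96
Base monthly escrow = $6,093.96 ÷ 12 = $507.83
Shortage per month = $966.00 ÷ 12 = $80.50
New monthly escrow = $507.83 + $80.50 = $588.33

$588.33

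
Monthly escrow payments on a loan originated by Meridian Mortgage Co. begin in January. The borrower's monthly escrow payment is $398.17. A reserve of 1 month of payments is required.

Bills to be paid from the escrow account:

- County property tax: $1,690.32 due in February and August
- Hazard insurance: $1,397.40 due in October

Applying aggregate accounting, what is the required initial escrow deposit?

$1,292.15

Cushion = 1 × $398.17 = $398.17
Trial balance (start $0, +$398.17 each month, − disbursements):
  Jan: +$398.17 → $398.17
  Feb: +$398.17 − $1,690.32 → -$893.98
  Mar: +$398.17 → -$495.81
  Apr: +$398.17 → -$97.64
  May: +$398.17 → $300.53
  Jun: +$398.17 → $698.70
  Jul: +$398.17 → $1,096.87
  Aug: +$398.17 − $1,690.32 → -$195.28
  Sep: +$398.17 → $202.89
  Oct: +$398.17 − $1,397.40 → -$796.34
  Nov: +$398.17 → -$398.17
  Dec: +$398.17 → $0.00
Lowest trial balance = -$893.98 (Feb)
Initial deposit = cushion − low point = $398.17 − (-$893.98) = $1,292.15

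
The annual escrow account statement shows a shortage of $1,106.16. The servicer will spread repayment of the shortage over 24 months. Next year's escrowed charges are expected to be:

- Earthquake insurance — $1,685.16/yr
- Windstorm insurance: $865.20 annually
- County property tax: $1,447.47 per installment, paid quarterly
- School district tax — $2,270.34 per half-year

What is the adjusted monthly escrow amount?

$1,119.50

Earthquake insurance = $1,685.16
Windstorm insurance = $865.20
County property tax = $1,447.47 × 4 = $5,789.88
School district tax = $2,270.34 × 2 = $4,540.68
Yearly total = $1,685.16 + $865.20 + $5,789.88 + $4,540.68 = $12,880.92
Monthly = $12,880.92 / 12 = $1,073.41
Shortage per month = $1,106.16 / 24 = $46.09
New monthly escrow = $1,073.41 + $46.09 = $1,119.50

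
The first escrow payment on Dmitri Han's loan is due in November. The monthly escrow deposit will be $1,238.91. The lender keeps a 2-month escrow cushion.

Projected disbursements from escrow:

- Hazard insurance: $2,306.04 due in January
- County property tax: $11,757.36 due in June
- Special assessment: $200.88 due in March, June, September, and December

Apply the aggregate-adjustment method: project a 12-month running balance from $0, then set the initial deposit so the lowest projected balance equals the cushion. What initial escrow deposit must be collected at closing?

$7,232.58

Cushion = 2 × $1,238.91 = $2,477.82
Trial balance (start $0, +$1,238.91 each month, − disbursements):
  Nov: +$1,238.91 → $1,238.91
  Dec: +$1,238.91 − $200.88 → $2,276.94
  Jan: +$1,238.91 − $2,306.04 → $1,209.81
  Feb: +$1,238.91 → $2,448.72
  Mar: +$1,238.91 − $200.88 → $3,486.75
  Apr: +$1,238.91 → $4,725.66
  May: +$1,238.91 → $5,964.57
  Jun: +$1,238.91 − $11,958.24 → -$4,754.76
  Jul: +$1,238.91 → -$3,515.85
  Aug: +$1,238.91 → -$2,276.94
  Sep: +$1,238.91 − $200.88 → -$1,238.91
  Oct: +$1,238.91 → $0.00
Lowest trial balance = -$4,754.76 (Jun)
Initial deposit = cushion − low point = $2,477.82 − (-$4,754.76) = $7,232.58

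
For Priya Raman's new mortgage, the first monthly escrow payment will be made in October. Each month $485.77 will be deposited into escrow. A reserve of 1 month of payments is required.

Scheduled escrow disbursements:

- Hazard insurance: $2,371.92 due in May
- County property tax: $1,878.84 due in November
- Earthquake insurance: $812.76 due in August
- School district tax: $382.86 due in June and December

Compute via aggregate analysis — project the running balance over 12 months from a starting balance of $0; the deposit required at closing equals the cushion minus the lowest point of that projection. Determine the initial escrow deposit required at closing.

Cushion = 1 × $485.77 = $485.77
Trial balance (start $0, +$485.77 each month, − disbursements):
  Oct: +$485.77 → $485.77
  Nov: +$485.77 − $1,878.84 → -$907.30
  Dec: +$485.77 − $382.86 → -$804.39
  Jan: +$485.77 → -$318.62
  Feb: +$485.77 → $167.15
  Mar: +$485.77 → $652.92
  Apr: +$485.77 → $1,138.69
  May: +$485.77 − $2,371.92 → -$747.46
  Jun: +$485.77 − $382.86 → -$644.55
  Jul: +$485.77 → -$158.78
  Aug: +$485.77 − $812.76 → -$485.77
  Sep: +$485.77 → $0.00
Lowest trial balance = -$907.30 (Nov)
Initial deposit = cushion − low point = $485.77 − (-$907.30) = $1,393.07

$1,393.07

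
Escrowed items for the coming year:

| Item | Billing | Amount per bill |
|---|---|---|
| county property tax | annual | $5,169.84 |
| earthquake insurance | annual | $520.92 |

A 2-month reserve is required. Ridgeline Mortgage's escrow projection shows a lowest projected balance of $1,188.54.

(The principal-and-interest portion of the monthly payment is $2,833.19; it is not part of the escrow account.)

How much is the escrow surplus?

County property tax — $5,169.84/yr
Earthquake insurance — $520.92/yr
Total per year = $5,169.84 + $520.92 = $5,690.76
Monthly escrow = $5,690.76 / 12 = $474.23
Required cushion = 2 × $474.23 = $948.46
Excess over cushion: $1,188.54 − $948.46 = $240.08

$240.08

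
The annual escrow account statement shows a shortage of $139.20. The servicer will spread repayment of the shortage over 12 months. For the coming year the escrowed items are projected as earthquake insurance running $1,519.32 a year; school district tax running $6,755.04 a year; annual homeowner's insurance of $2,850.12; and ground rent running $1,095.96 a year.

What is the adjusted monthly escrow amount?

Earthquake insurance = $1,519.32 annually
School district tax = $6,755.04 annually
Homeowner's insurance = $2,850.12 annually
Ground rent = $1,095.96 annually
Annual escrow total = $1,519.32 + $6,755.04 + $2,850.12 + $1,095.96 = $12,220.44
Monthly = $12,220.44 ÷ 12 = $1,018.37
Shortage per month = $139.20 ÷ 12 = $11.60
Adjusted monthly = $1,018.37 + $11.60 = $1,029.97

$1,029.97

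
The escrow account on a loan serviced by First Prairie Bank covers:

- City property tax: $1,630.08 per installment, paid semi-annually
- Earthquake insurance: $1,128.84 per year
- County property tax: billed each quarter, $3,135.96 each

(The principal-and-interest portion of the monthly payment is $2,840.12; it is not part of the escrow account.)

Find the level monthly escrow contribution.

City property tax — $1,630.08 × 2 = $3,260.16/yr
Earthquake insurance — $1,128.84/yr
County property tax — $3,135.96 × 4 = $12,543.84/yr
Total annual escrow = $16,932.84
Monthly escrow = $16,932.84 ÷ 12 = $1,411.07

$1,411.07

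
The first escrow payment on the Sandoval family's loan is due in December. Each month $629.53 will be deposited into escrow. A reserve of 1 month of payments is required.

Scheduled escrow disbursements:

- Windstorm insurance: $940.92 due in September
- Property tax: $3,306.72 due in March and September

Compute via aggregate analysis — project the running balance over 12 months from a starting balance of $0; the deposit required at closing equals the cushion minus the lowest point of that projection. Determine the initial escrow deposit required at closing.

$1,888.59

Cushion = 1 × $629.53 = $629.53
Trial balance (start $0, +$629.53 each month, − disbursements):
  Dec: +$629.53 → $629.53
  Jan: +$629.53 → $1,259.06
  Feb: +$629.53 → $1,888.59
  Mar: +$629.53 − $3,306.72 → -$788.60
  Apr: +$629.53 → -$159.07
  May: +$629.53 → $470.46
  Jun: +$629.53 → $1,099.99
  Jul: +$629.53 → $1,729.52
  Aug: +$629.53 → $2,359.05
  Sep: +$629.53 − $4,247.64 → -$1,259.06
  Oct: +$629.53 → -$629.53
  Nov: +$629.53 → $0.00
Lowest trial balance = -$1,259.06 (Sep)
Initial deposit = cushion − low point = $629.53 − (-$1,259.06) = $1,888.59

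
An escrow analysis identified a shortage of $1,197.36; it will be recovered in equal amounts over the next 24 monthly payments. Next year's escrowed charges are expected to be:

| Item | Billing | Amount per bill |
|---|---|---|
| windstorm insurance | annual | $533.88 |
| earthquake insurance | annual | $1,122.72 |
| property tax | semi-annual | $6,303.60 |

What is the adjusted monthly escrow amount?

$1,238.54

Windstorm insurance = $533.88 per year
Earthquake insurance = $1,122.72 per year
Property tax = $6,303.60 × 2 = $12,607.20 per year
Total annual escrow = $14,263.80
Per month = $14,263.80 / 12 = $1,188.65
Shortage per month = $1,197.36 ÷ 24 = $49.89
Adjusted monthly = $1,188.65 + $49.89 = $1,238.54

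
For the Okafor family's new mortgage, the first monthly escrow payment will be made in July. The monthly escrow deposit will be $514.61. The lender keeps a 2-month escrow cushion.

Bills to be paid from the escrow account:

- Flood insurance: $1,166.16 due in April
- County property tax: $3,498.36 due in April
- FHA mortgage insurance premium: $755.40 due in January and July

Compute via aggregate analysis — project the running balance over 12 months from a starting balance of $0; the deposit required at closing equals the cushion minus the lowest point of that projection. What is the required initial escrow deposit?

$2,058.44

Cushion = 2 × $514.61 = $1,029.22
Trial balance (start $0, +$514.61 each month, − disbursements):
  Jul: +$514.61 − $755.40 → -$240.79
  Aug: +$514.61 → $273.82
  Sep: +$514.61 → $788.43
  Oct: +$514.61 → $1,303.04
  Nov: +$514.61 → $1,817.65
  Dec: +$514.61 → $2,332.26
  Jan: +$514.61 − $755.40 → $2,091.47
  Feb: +$514.61 → $2,606.08
  Mar: +$514.61 → $3,120.69
  Apr: +$514.61 − $4,664.52 → -$1,029.22
  May: +$514.61 → -$514.61
  Jun: +$514.61 → $0.00
Lowest trial balance = -$1,029.22 (Apr)
Initial deposit = cushion − low point = $1,029.22 − (-$1,029.22) = $2,058.44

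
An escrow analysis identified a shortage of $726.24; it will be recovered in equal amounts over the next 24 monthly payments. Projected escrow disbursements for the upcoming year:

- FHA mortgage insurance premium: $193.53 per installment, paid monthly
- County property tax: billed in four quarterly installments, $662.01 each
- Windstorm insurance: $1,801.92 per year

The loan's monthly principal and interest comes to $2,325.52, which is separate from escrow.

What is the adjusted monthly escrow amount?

FHA mortgage insurance premium — $193.53 × 12 = $2,322.36
County property tax — $662.01 × 4 = $2,648.04
Windstorm insurance — $1,801.92
Total per year = $2,322.36 + $2,648.04 + $1,801.92 = $6,772.32
Monthly escrow = $6,772.32 ÷ 12 = $564.36
Shortage spread = $726.24 / 24 = $30.26/mo
Adjusted monthly = $564.36 + $30.26 = $594.62

$594.62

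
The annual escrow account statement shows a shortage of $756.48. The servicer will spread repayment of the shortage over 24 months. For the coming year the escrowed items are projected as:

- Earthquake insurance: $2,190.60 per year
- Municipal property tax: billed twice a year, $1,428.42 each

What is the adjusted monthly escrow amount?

$452.14

Earthquake insurance: $2,190.60
Municipal property tax: $1,428.42 × 2 = $2,856.84
Yearly total = $2,190.60 + $2,856.84 = $5,047.44
Per month = $5,047.44 ÷ 12 = $420.62
Shortage spread = $756.48 / 24 = $31.52/mo
Adjusted monthly = $420.62 + $31.52 = $452.14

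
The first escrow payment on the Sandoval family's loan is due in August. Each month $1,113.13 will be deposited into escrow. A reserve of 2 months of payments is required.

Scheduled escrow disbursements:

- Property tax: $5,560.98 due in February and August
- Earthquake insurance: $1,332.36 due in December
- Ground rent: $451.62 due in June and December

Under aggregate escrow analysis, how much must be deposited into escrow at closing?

Cushion = 2 × $1,113.13 = $2,226.26
Trial balance (start $0, +$1,113.13 each month, − disbursements):
  Aug: +$1,113.13 − $5,560.98 → -$4,447.85
  Sep: +$1,113.13 → -$3,334.72
  Oct: +$1,113.13 → -$2,221.59
  Nov: +$1,113.13 → -$1,108.46
  Dec: +$1,113.13 − $1,783.98 → -$1,779.31
  Jan: +$1,113.13 → -$666.18
  Feb: +$1,113.13 − $5,560.98 → -$5,114.03
  Mar: +$1,113.13 → -$4,000.90
  Apr: +$1,113.13 → -$2,887.77
  May: +$1,113.13 → -$1,774.64
  Jun: +$1,113.13 − $451.62 → -$1,113.13
  Jul: +$1,113.13 → $0.00
Lowest trial balance = -$5,114.03 (Feb)
Initial deposit = cushion − low point = $2,226.26 − (-$5,114.03) = $7,340.29

$7,340.29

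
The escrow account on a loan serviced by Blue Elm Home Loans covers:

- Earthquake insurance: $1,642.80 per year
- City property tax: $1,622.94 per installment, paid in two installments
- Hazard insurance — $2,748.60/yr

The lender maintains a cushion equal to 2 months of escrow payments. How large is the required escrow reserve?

$1,272.88

Earthquake insurance = $1,642.80 annually
City property tax = $1,622.94 × 2 = $3,245.88 annually
Hazard insurance = $2,748.60 annually
Combined annual = $1,642.80 + $3,245.88 + $2,748.60 = $7,637.28
Per month = $7,637.28 / 12 = $636.44
Cushion = 2 × $636.44 = $1,272.88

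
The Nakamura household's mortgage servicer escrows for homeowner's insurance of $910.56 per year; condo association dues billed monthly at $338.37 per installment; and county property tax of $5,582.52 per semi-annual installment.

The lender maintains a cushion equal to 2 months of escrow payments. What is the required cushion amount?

$2,689.34

Homeowner's insurance: $910.56/yr
Condo association dues: $338.37 × 12 = $4,060.44/yr
County property tax: $5,582.52 × 2 = $11,165.04/yr
Combined annual = $910.56 + $4,060.44 + $11,165.04 = $16,136.04
Monthly escrow = $16,136.04 ÷ 12 = $1,344.67
Reserve = 2 × $1,344.67 = $2,689.34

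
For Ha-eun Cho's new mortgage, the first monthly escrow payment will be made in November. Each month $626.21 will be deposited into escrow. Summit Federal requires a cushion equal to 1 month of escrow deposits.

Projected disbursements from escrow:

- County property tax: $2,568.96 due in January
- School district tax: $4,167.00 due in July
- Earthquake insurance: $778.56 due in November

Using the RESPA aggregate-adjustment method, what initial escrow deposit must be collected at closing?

$2,504.84

Cushion = 1 × $626.21 = $626.21
Trial balance (start $0, +$626.21 each month, − disbursements):
  Nov: +$626.21 − $778.56 → -$152.35
  Dec: +$626.21 → $473.86
  Jan: +$626.21 − $2,568.96 → -$1,468.89
  Feb: +$626.21 → -$842.68
  Mar: +$626.21 → -$216.47
  Apr: +$626.21 → $409.74
  May: +$626.21 → $1,035.95
  Jun: +$626.21 → $1,662.16
  Jul: +$626.21 − $4,167.00 → -$1,878.63
  Aug: +$626.21 → -$1,252.42
  Sep: +$626.21 → -$626.21
  Oct: +$626.21 → $0.00
Lowest trial balance = -$1,878.63 (Jul)
Initial deposit = cushion − low point = $626.21 − (-$1,878.63) = $2,504.84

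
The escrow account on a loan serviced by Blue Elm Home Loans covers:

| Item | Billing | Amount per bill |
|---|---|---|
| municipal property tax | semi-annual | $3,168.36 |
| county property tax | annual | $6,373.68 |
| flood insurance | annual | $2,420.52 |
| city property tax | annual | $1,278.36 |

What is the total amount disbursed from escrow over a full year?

$16,409.28

Municipal property tax = $3,168.36 × 2 = $6,336.72 per year
County property tax = $6,373.68 per year
Flood insurance = $2,420.52 per year
City property tax = $1,278.36 per year
Combined annual = $6,336.72 + $6,373.68 + $2,420.52 + $1,278.36 = $16,409.28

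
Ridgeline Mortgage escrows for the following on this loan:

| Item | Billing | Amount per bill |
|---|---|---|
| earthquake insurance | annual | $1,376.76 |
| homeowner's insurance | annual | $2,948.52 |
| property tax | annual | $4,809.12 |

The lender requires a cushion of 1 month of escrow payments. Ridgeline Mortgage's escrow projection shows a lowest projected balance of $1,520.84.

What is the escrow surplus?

Earthquake insurance = $1,376.76 annually
Homeowner's insurance = $2,948.52 annually
Property tax = $4,809.12 annually
Total annual escrow = $9,134.40
Monthly = $9,134.40 ÷ 12 = $761.20
Required cushion = 1 × $761.20 = $761.20
Excess over cushion: $1,520.84 − $761.20 = $759.64

$759.64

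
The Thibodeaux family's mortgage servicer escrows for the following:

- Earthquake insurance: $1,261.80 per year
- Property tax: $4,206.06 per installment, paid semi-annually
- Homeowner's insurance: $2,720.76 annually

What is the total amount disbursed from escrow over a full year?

$12,394.68

Earthquake insurance — $1,261.80
Property tax — $4,206.06 × 2 = $8,412.12
Homeowner's insurance — $2,720.76
Total annual escrow = $1,261.80 + $8,412.12 + $2,720.76 = $12,394.68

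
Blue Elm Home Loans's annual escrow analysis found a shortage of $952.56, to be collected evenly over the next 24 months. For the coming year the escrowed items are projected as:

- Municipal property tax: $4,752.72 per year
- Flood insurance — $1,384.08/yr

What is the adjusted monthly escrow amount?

Municipal property tax — $4,752.72 annually
Flood insurance — $1,384.08 annually
Total annual escrow = $4,752.72 + $1,384.08 = $6,136.80
Monthly = $6,136.80 / 12 = $511.40
Shortage spread = $952.56 / 24 = $39.69/mo
New monthly escrow = $511.40 + $39.69 = $551.09

$551.09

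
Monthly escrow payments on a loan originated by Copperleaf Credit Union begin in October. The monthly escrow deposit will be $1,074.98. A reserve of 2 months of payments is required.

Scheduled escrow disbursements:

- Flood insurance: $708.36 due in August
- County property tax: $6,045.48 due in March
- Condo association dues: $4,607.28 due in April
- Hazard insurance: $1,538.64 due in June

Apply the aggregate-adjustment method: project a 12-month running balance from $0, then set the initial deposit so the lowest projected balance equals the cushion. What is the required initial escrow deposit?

$5,277.86

Cushion = 2 × $1,074.98 = $2,149.96
Trial balance (start $0, +$1,074.98 each month, − disbursements):
  Oct: +$1,074.98 → $1,074.98
  Nov: +$1,074.98 → $2,149.96
  Dec: +$1,074.98 → $3,224.94
  Jan: +$1,074.98 → $4,299.92
  Feb: +$1,074.98 → $5,374.90
  Mar: +$1,074.98 − $6,045.48 → $404.40
  Apr: +$1,074.98 − $4,607.28 → -$3,127.90
  May: +$1,074.98 → -$2,052.92
  Jun: +$1,074.98 − $1,538.64 → -$2,516.58
  Jul: +$1,074.98 → -$1,441.60
  Aug: +$1,074.98 − $708.36 → -$1,074.98
  Sep: +$1,074.98 → $0.00
Lowest trial balance = -$3,127.90 (Apr)
Initial deposit = cushion − low point = $2,149.96 − (-$3,127.90) = $5,277.86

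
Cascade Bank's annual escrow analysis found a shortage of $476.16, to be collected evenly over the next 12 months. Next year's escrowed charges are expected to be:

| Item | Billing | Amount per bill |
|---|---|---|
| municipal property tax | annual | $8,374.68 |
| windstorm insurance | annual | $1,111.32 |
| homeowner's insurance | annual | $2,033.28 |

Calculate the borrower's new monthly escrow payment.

Municipal property tax: $8,374.68
Windstorm insurance: $1,111.32
Homeowner's insurance: $2,033.28
Yearly total = $8,374.68 + $1,111.32 + $2,033.28 = $11,519.28
Monthly escrow = $11,519.28 / 12 = $959.94
Monthly shortage recovery: $476.16 / 12 = $39.68
New monthly escrow = $959.94 + $39.68 = $999.62

$999.62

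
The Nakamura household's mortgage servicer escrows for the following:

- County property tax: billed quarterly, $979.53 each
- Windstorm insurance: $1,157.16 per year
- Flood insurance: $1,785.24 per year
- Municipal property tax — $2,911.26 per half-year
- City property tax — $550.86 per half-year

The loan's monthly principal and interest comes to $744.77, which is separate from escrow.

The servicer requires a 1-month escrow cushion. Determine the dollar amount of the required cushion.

County property tax: $979.53 × 4 = $3,918.12 annually
Windstorm insurance: $1,157.16 annually
Flood insurance: $1,785.24 annually
Municipal property tax: $2,911.26 × 2 = $5,822.52 annually
City property tax: $550.86 × 2 = $1,101.72 annually
Combined annual = $3,918.12 + $1,157.16 + $1,785.24 + $5,822.52 + $1,101.72 = $13,784.76
Monthly = $13,784.76 ÷ 12 = $1,148.73
Cushion = 1 × $1,148.73 = $1,148.73

$1,148.73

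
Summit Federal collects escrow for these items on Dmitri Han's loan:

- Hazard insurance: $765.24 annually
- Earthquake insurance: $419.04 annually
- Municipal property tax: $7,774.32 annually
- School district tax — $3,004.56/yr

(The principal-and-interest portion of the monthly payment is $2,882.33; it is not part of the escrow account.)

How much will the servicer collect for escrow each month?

$996.93

Hazard insurance = $765.24
Earthquake insurance = $419.04
Municipal property tax = $7,774.32
School district tax = $3,004.56
Annual escrow total = $765.24 + $419.04 + $7,774.32 + $3,004.56 = $11,963.16
Monthly escrow = $11,963.16 / 12 = $996.93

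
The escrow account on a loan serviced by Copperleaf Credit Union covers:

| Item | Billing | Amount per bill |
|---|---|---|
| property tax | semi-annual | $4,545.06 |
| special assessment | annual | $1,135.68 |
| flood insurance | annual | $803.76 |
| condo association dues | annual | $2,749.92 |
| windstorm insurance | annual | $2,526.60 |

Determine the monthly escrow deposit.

Property tax — $4,545.06 × 2 = $9,090.12
Special assessment — $1,135.68
Flood insurance — $803.76
Condo association dues — $2,749.92
Windstorm insurance — $2,526.60
Combined annual = $9,090.12 + $1,135.68 + $803.76 + $2,749.92 + $2,526.60 = $16,306.08
Base monthly escrow = $16,306.08 / 12 = $1,358.84

$1,358.84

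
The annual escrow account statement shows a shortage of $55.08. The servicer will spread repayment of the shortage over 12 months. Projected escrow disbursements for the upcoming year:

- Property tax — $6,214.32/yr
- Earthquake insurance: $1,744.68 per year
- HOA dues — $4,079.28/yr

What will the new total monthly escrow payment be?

$1,007.78

Property tax: $6,214.32 annually
Earthquake insurance: $1,744.68 annually
HOA dues: $4,079.28 annually
Yearly total = $12,038.28
Monthly = $12,038.28 / 12 = $1,003.19
Shortage per month = $55.08 / 12 = $4.59
New monthly escrow = $1,003.19 + $4.59 = $1,007.78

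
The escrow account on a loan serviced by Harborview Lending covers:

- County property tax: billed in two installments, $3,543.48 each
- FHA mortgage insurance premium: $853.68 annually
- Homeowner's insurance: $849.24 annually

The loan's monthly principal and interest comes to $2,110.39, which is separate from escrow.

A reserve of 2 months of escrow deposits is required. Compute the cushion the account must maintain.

$1,464.98

County property tax = $3,543.48 × 2 = $7,086.96/yr
FHA mortgage insurance premium = $853.68/yr
Homeowner's insurance = $849.24/yr
Total per year = $7,086.96 + $853.68 + $849.24 = $8,789.88
Monthly escrow = $8,789.88 / 12 = $732.49
Cushion = 2 × $732.49 = $1,464.98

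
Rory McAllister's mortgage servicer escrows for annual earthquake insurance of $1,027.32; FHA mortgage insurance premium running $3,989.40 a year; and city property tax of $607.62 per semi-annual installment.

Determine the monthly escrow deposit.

Earthquake insurance = $1,027.32/yr
FHA mortgage insurance premium = $3,989.40/yr
City property tax = $607.62 × 2 = $1,215.24/yr
Yearly total = $1,027.32 + $3,989.40 + $1,215.24 = $6,231.96
Monthly escrow = $6,231.96 / 12 = $519.33

$519.33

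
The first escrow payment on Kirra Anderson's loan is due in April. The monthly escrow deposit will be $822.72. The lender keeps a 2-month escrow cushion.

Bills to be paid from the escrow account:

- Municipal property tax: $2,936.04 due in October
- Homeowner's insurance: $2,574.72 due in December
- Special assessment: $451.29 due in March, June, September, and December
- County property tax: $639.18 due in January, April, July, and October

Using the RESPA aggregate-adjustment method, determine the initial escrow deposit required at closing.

$3,023.13

Cushion = 2 × $822.72 = $1,645.44
Trial balance (start $0, +$822.72 each month, − disbursements):
  Apr: +$822.72 − $639.18 → $183.54
  May: +$822.72 → $1,006.26
  Jun: +$822.72 − $451.29 → $1,377.69
  Jul: +$822.72 − $639.18 → $1,561.23
  Aug: +$822.72 → $2,383.95
  Sep: +$822.72 − $451.29 → $2,755.38
  Oct: +$822.72 − $3,575.22 → $2.88
  Nov: +$822.72 → $825.60
  Dec: +$822.72 − $3,026.01 → -$1,377.69
  Jan: +$822.72 − $639.18 → -$1,194.15
  Feb: +$822.72 → -$371.43
  Mar: +$822.72 − $451.29 → $0.00
Lowest trial balance = -$1,377.69 (Dec)
Initial deposit = cushion − low point = $1,645.44 − (-$1,377.69) = $3,023.13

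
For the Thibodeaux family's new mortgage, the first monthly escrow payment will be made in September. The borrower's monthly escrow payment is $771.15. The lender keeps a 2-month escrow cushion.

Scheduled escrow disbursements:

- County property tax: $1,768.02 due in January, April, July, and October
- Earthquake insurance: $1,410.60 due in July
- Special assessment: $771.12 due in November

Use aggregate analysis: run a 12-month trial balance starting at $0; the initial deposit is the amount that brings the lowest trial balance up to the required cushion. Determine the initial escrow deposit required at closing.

$2,313.45

Cushion = 2 × $771.15 = $1,542.30
Trial balance (start $0, +$771.15 each month, − disbursements):
  Sep: +$771.15 → $771.15
  Oct: +$771.15 − $1,768.02 → -$225.72
  Nov: +$771.15 − $771.12 → -$225.69
  Dec: +$771.15 → $545.46
  Jan: +$771.15 − $1,768.02 → -$451.41
  Feb: +$771.15 → $319.74
  Mar: +$771.15 → $1,090.89
  Apr: +$771.15 − $1,768.02 → $94.02
  May: +$771.15 → $865.17
  Jun: +$771.15 → $1,636.32
  Jul: +$771.15 − $3,178.62 → -$771.15
  Aug: +$771.15 → $0.00
Lowest trial balance = -$771.15 (Jul)
Initial deposit = cushion − low point = $1,542.30 − (-$771.15) = $2,313.45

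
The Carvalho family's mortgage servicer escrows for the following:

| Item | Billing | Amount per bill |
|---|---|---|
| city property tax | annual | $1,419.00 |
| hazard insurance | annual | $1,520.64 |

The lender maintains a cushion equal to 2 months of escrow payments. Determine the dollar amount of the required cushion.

City property tax: $1,419.00/yr
Hazard insurance: $1,520.64/yr
Total annual escrow = $1,419.00 + $1,520.64 = $2,939.64
Monthly escrow = $2,939.64 ÷ 12 = $244.97
Reserve = 2 × $244.97 = $489.94

$489.94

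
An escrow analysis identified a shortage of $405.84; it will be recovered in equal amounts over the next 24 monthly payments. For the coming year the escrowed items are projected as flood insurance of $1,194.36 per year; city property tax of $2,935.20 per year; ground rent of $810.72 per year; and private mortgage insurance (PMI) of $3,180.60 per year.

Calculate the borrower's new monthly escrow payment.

$693.65

Flood insurance — $1,194.36 annually
City property tax — $2,935.20 annually
Ground rent — $810.72 annually
Private mortgage insurance (PMI) — $3,180.60 annually
Annual escrow total = $1,194.36 + $2,935.20 + $810.72 + $3,180.60 = $8,120.88
Monthly escrow = $8,120.88 / 12 = $676.74
Monthly shortage recovery: $405.84 / 24 = $16.91
New monthly escrow = $676.74 + $16.91 = $693.65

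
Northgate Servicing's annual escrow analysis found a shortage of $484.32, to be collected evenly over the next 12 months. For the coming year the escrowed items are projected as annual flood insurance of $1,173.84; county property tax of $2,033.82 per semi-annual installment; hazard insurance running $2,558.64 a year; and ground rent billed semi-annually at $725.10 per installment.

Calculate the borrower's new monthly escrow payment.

Flood insurance = $1,173.84
County property tax = $2,033.82 × 2 = $4,067.64
Hazard insurance = $2,558.64
Ground rent = $725.10 × 2 = $1,450.20
Total per year = $9,250.32
Per month = $9,250.32 / 12 = $770.86
Shortage spread = $484.32 / 12 = $40.36/mo
Adjusted monthly = $770.86 + $40.36 = $811.22

$811.22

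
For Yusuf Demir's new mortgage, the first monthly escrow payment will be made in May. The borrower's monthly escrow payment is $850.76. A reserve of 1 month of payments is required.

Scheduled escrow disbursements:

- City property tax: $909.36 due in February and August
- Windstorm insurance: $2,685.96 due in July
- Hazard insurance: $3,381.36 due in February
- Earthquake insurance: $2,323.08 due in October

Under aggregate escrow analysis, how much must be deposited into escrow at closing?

$2,552.28

Cushion = 1 × $850.76 = $850.76
Trial balance (start $0, +$850.76 each month, − disbursements):
  May: +$850.76 → $850.76
  Jun: +$850.76 → $1,701.52
  Jul: +$850.76 − $2,685.96 → -$133.68
  Aug: +$850.76 − $909.36 → -$192.28
  Sep: +$850.76 → $658.48
  Oct: +$850.76 − $2,323.08 → -$813.84
  Nov: +$850.76 → $36.92
  Dec: +$850.76 → $887.68
  Jan: +$850.76 → $1,738.44
  Feb: +$850.76 − $4,290.72 → -$1,701.52
  Mar: +$850.76 → -$850.76
  Apr: +$850.76 → $0.00
Lowest trial balance = -$1,701.52 (Feb)
Initial deposit = cushion − low point = $850.76 − (-$1,701.52) = $2,552.28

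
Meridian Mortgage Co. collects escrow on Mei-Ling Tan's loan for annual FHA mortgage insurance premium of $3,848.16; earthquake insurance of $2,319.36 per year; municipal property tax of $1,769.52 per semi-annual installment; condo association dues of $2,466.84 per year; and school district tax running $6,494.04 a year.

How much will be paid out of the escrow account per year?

$18,667.44

FHA mortgage insurance premium = $3,848.16 annually
Earthquake insurance = $2,319.36 annually
Municipal property tax = $1,769.52 × 2 = $3,539.04 annually
Condo association dues = $2,466.84 annually
School district tax = $6,494.04 annually
Total per year = $3,848.16 + $2,319.36 + $3,539.04 + $2,466.84 + $6,494.04 = $18,667.44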